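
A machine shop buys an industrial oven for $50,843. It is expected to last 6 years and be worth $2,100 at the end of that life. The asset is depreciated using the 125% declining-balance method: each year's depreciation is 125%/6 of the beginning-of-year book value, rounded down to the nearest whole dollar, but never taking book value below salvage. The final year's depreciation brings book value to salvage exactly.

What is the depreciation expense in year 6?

$13,712

Depreciable base = $50,843 − $2,100 = $48,743.
Year 1: ⌊$50,843 × 125%/6⌋ = $10,592. Book value $40,251.
Year 2: ⌊$40,251 × 125%/6⌋ = $8,385. Book value $31,866.
Year 3: ⌊$31,866 × 125%/6⌋ = $6,638. Book value $25,228.
Year 4: ⌊$25,228 × 125%/6⌋ = $5,255. Book value $19,973.
Year 5: ⌊$19,973 × 125%/6⌋ = $4,161. Book value $15,812.
Year 6 (final): $15,812 − $2,100 = $13,712. Book value $2,100.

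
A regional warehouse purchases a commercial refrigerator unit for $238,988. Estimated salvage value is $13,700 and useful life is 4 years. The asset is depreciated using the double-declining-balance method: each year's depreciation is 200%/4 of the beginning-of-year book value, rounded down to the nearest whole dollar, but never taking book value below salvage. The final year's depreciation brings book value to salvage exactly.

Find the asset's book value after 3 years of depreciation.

Depreciable base = $238,988 − $13,700 = $225,288.
Year 1: ⌊$238,988 × 200%/4⌋ = $119,494. Book value $119,494.
Year 2: ⌊$119,494 × 200%/4⌋ = $59,747. Book value $59,747.
Year 3: ⌊$59,747 × 200%/4⌋ = $29,873. Book value $29,874.

$29,874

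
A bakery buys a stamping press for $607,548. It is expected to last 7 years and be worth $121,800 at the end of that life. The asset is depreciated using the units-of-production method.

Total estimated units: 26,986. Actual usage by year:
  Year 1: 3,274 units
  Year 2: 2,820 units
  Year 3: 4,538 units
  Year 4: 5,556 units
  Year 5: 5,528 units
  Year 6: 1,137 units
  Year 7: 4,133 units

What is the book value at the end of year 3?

$416,172

Depreciable base = $607,548 − $121,800 = $485,748.
Rate = $485,748 / 26,986 units = $18 per unit.
Year 1: 3,274 × $18 = $58,932. Book value $548,616.
Year 2: 2,820 × $18 = $50,760. Book value $497,856.
Year 3: 4,538 × $18 = $81,684. Book value $416,172.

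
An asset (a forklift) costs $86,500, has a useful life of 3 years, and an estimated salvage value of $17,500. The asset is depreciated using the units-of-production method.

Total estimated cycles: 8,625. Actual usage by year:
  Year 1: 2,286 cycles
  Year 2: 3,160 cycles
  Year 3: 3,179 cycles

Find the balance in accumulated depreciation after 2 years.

$43,568

Depreciable base = $86,500 − $17,500 = $69,000.
Rate = $69,000 / 8,625 cycles = $8 per cycle.
Year 1: 2,286 × $8 = $18,288. Book value $68,212.
Year 2: 3,160 × $8 = $25,280. Book value $42,932.
Accumulated through year 2 = $86,500 − $42,932 = $43,568.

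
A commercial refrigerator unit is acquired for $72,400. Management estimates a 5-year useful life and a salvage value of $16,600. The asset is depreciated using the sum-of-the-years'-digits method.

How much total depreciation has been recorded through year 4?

Depreciable base = $72,400 − $16,600 = $55,800.
Sum of the years' digits = 5+4+3+2+1 = 15.
Year 1: $55,800 × 5/15 = $18,600. Book value $53,800.
Year 2: $55,800 × 4/15 = $14,880. Book value $38,920.
Year 3: $55,800 × 3/15 = $11,160. Book value $27,760.
Year 4: $55,800 × 2/15 = $7,440. Book value $20,320.
Accumulated through year 4 = $72,400 − $20,320 = $52,080.

$52,080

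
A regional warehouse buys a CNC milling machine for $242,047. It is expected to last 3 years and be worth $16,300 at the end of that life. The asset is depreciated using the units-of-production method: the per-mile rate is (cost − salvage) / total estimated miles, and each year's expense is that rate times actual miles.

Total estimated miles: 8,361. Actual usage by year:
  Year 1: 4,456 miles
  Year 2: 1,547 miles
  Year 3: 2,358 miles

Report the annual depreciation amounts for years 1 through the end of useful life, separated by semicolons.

Depreciable base = $242,047 − $16,300 = $225,747.
Rate = $225,747 / 8,361 miles = $27 per mile.
Year 1: 4,456 × $27 = $120,312. Book value $121,735.
Year 2: 1,547 × $27 = $41,769. Book value $79,966.
Year 3: 2,358 × $27 = $63,666. Book value $16,300.

$120,312; $41,769; $63,666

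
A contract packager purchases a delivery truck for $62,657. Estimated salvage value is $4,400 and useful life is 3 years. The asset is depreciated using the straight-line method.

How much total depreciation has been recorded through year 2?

$38,838

Depreciable base = $62,657 − $4,400 = $58,257.
Annual expense = $58,257 / 3 = $19,419.
End of year 1: book value $43,238.
End of year 2: book value $23,819.
Accumulated through year 2 = $62,657 − $23,819 = $38,838.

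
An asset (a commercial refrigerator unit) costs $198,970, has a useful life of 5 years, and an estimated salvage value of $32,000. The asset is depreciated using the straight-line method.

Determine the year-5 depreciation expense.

$33,394

Depreciable base = $198,970 − $32,000 = $166,970.
Annual expense = $166,970 / 5 = $33,394.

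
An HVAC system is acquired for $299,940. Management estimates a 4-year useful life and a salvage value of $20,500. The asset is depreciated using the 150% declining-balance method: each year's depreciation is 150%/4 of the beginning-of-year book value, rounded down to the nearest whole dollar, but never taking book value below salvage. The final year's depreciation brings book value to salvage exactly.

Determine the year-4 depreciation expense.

Depreciable base = $299,940 − $20,500 = $279,440.
Year 1: ⌊$299,940 × 150%/4⌋ = $112,477. Book value $187,463.
Year 2: ⌊$187,463 × 150%/4⌋ = $70,298. Book value $117,165.
Year 3: ⌊$117,165 × 150%/4⌋ = $43,936. Book value $73,229.
Year 4 (final): $73,229 − $20,500 = $52,729. Book value $20,500.

$52,729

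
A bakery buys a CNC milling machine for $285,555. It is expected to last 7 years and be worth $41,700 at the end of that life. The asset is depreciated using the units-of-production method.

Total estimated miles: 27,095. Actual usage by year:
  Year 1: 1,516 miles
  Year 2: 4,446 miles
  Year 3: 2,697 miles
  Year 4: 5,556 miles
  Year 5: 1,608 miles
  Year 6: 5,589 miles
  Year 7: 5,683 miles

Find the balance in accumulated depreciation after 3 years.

$77,931

Depreciable base = $285,555 − $41,700 = $243,855.
Rate = $243,855 / 27,095 miles = $9 per mile.
Year 1: 1,516 × $9 = $13,644. Book value $271,911.
Year 2: 4,446 × $9 = $40,014. Book value $231,897.
Year 3: 2,697 × $9 = $24,273. Book value $207,624.
Accumulated through year 3 = $285,555 − $207,624 = $77,931.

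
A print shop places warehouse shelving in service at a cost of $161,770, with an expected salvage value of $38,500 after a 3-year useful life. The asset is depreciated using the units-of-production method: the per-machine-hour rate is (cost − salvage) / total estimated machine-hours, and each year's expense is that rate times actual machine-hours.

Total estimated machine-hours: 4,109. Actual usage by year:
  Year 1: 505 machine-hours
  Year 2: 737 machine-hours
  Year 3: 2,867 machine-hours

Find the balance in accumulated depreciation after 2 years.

$37,260

Depreciable base = $161,770 − $38,500 = $123,270.
Rate = $123,270 / 4,109 machine-hours = $30 per machine-hour.
Year 1: 505 × $30 = $15,150. Book value $146,620.
Year 2: 737 × $30 = $22,110. Book value $124,510.
Accumulated through year 2 = $161,770 − $124,510 = $37,260.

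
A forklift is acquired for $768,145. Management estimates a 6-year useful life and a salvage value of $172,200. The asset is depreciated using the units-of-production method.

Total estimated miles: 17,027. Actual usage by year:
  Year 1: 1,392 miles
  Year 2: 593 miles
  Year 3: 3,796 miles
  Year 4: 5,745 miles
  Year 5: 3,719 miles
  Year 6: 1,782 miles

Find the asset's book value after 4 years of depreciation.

Depreciable base = $768,145 − $172,200 = $595,945.
Rate = $595,945 / 17,027 miles = $35 per mile.
Year 1: 1,392 × $35 = $48,720. Book value $719,425.
Year 2: 593 × $35 = $20,755. Book value $698,670.
Year 3: 3,796 × $35 = $132,860. Book value $565,810.
Year 4: 5,745 × $35 = $201,075. Book value $364,735.

$364,735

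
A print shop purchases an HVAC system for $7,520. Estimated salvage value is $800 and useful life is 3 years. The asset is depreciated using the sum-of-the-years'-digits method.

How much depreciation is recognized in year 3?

$1,120

Depreciable base = $7,520 − $800 = $6,720.
Sum of the years' digits = 3+2+1 = 6.
Year 1: $6,720 × 3/6 = $3,360. Book value $4,160.
Year 2: $6,720 × 2/6 = $2,240. Book value $1,920.
Year 3: $6,720 × 1/6 = $1,120. Book value $800.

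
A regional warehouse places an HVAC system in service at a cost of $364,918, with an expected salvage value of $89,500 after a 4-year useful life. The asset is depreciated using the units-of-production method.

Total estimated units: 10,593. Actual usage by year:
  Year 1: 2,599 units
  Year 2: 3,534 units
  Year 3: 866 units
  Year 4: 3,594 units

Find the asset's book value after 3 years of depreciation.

Depreciable base = $364,918 − $89,500 = $275,418.
Rate = $275,418 / 10,593 units = $26 per unit.
Year 1: 2,599 × $26 = $67,574. Book value $297,344.
Year 2: 3,534 × $26 = $91,884. Book value $205,460.
Year 3: 866 × $26 = $22,516. Book value $182,944.

$182,944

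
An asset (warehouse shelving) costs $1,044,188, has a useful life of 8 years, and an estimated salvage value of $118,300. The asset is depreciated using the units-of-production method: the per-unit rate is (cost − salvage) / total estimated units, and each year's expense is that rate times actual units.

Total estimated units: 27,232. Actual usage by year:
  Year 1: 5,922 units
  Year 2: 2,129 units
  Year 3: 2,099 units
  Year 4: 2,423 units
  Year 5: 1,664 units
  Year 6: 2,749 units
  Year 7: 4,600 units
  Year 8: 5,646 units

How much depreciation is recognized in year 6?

$93,466

Depreciable base = $1,044,188 − $118,300 = $925,888.
Rate = $925,888 / 27,232 units = $34 per unit.
Year 1: 5,922 × $34 = $201,348. Book value $842,840.
Year 2: 2,129 × $34 = $72,386. Book value $770,454.
Year 3: 2,099 × $34 = $71,366. Book value $699,088.
Year 4: 2,423 × $34 = $82,382. Book value $616,706.
Year 5: 1,664 × $34 = $56,576. Book value $560,130.
Year 6: 2,749 × $34 = $93,466. Book value $466,664.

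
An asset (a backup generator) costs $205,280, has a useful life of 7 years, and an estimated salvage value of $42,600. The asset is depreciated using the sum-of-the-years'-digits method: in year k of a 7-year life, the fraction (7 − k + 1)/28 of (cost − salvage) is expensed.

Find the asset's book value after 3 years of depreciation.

$100,700

Depreciable base = $205,280 − $42,600 = $162,680.
Sum of the years' digits = 7+6+5+4+3+2+1 = 28.
Year 1: $162,680 × 7/28 = $40,670. Book value $164,610.
Year 2: $162,680 × 6/28 = $34,860. Book value $129,750.
Year 3: $162,680 × 5/28 = $29,050. Book value $100,700.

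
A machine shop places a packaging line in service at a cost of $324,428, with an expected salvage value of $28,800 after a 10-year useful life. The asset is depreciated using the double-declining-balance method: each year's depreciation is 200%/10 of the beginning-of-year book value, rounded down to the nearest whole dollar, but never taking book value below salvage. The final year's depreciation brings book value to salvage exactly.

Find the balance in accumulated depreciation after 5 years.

$218,118

Depreciable base = $324,428 − $28,800 = $295,628.
Year 1: ⌊$324,428 × 200%/10⌋ = $64,885. Book value $259,543.
Year 2: ⌊$259,543 × 200%/10⌋ = $51,908. Book value $207,635.
Year 3: ⌊$207,635 × 200%/10⌋ = $41,527. Book value $166,108.
Year 4: ⌊$166,108 × 200%/10⌋ = $33,221. Book value $132,887.
Year 5: ⌊$132,887 × 200%/10⌋ = $26,577. Book value $106,310.
Accumulated through year 5 = $324,428 − $106,310 = $218,118.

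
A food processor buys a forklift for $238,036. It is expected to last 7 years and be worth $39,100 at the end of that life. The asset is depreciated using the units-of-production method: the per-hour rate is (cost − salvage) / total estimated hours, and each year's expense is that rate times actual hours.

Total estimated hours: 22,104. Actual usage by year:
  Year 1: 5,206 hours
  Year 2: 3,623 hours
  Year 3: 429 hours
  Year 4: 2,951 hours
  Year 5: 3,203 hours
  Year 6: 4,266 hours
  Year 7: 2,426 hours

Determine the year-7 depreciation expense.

Depreciable base = $238,036 − $39,100 = $198,936.
Rate = $198,936 / 22,104 hours = $9 per hour.
Year 1: 5,206 × $9 = $46,854. Book value $191,182.
Year 2: 3,623 × $9 = $32,607. Book value $158,575.
Year 3: 429 × $9 = $3,861. Book value $154,714.
Year 4: 2,951 × $9 = $26,559. Book value $128,155.
Year 5: 3,203 × $9 = $28,827. Book value $99,328.
Year 6: 4,266 × $9 = $38,394. Book value $60,934.
Year 7: 2,426 × $9 = $21,834. Book value $39,100.

$21,834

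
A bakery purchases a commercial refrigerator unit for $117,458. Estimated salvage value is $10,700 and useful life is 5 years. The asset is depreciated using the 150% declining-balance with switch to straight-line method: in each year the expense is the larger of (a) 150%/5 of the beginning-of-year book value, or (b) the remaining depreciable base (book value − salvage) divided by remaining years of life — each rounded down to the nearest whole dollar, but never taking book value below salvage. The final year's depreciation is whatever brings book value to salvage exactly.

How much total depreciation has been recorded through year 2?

$59,903

Depreciable base = $117,458 − $10,700 = $106,758.
Year 1: DB = ⌊$117,458 × 150%/5⌋ = $35,237; SL = ⌊$106,758/5⌋ = $21,351 → take DB $35,237. Book value $82,221.
Year 2: DB = ⌊$82,221 × 150%/5⌋ = $24,666; SL = ⌊$71,521/4⌋ = $17,880 → take DB $24,666. Book value $57,555.
Accumulated through year 2 = $117,458 − $57,555 = $59,903.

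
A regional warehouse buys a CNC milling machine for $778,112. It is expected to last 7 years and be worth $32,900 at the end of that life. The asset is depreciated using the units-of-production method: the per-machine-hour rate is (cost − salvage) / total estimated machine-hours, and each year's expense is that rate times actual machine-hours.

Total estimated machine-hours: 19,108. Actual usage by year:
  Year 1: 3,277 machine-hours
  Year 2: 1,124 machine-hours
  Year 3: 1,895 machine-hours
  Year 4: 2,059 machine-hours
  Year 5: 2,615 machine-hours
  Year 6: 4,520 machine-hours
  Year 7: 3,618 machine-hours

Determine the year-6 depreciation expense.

Depreciable base = $778,112 − $32,900 = $745,212.
Rate = $745,212 / 19,108 machine-hours = $39 per machine-hour.
Year 1: 3,277 × $39 = $127,803. Book value $650,309.
Year 2: 1,124 × $39 = $43,836. Book value $606,473.
Year 3: 1,895 × $39 = $73,905. Book value $532,568.
Year 4: 2,059 × $39 = $80,301. Book value $452,267.
Year 5: 2,615 × $39 = $101,985. Book value $350,282.
Year 6: 4,520 × $39 = $176,280. Book value $174,002.

$176,280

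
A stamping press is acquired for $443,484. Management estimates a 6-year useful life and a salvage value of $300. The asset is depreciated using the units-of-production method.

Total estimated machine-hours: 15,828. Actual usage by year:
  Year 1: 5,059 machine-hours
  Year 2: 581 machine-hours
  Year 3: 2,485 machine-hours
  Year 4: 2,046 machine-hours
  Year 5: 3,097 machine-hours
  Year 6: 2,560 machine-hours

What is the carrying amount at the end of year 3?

$215,984

Depreciable base = $443,484 − $300 = $443,184.
Rate = $443,184 / 15,828 machine-hours = $28 per machine-hour.
Year 1: 5,059 × $28 = $141,652. Book value $301,832.
Year 2: 581 × $28 = $16,268. Book value $285,564.
Year 3: 2,485 × $28 = $69,580. Book value $215,984.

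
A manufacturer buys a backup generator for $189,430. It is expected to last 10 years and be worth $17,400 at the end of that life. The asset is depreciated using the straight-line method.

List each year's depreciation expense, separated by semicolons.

$17,203; $17,203; $17,203; $17,203; $17,203; $17,203; $17,203; $17,203; $17,203; $17,203

Depreciable base = $189,430 − $17,400 = $172,030.
Annual expense = $172,030 / 10 = $17,203.
End of year 1: book value $172,227.
End of year 2: book value $155,024.
End of year 3: book value $137,821.
End of year 4: book value $120,618.
End of year 5: book value $103,415.
End of year 6: book value $86,212.
End of year 7: book value $69,009.
End of year 8: book value $51,806.
End of year 9: book value $34,603.
End of year 10: book value $17,400.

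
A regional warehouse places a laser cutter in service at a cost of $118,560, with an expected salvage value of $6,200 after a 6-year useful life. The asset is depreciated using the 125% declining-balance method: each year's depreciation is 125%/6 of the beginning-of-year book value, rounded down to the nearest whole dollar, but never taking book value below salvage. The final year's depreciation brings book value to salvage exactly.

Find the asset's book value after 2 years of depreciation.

Depreciable base = $118,560 − $6,200 = $112,360.
Year 1: ⌊$118,560 × 125%/6⌋ = $24,700. Book value $93,860.
Year 2: ⌊$93,860 × 125%/6⌋ = $19,554. Book value $74,306.

$74,306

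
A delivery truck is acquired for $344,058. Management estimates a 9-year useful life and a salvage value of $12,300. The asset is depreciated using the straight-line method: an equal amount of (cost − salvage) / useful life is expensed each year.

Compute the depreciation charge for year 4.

Depreciable base = $344,058 − $12,300 = $331,758.
Annual expense = $331,758 / 9 = $36,862.

$36,862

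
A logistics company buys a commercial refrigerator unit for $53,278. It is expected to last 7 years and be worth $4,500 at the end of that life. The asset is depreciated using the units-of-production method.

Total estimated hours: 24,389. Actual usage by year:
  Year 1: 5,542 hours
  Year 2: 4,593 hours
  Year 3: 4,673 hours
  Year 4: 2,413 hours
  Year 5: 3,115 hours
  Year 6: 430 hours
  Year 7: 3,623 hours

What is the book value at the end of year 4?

$18,836

Depreciable base = $53,278 − $4,500 = $48,778.
Rate = $48,778 / 24,389 hours = $2 per hour.
Year 1: 5,542 × $2 = $11,084. Book value $42,194.
Year 2: 4,593 × $2 = $9,186. Book value $33,008.
Year 3: 4,673 × $2 = $9,346. Book value $23,662.
Year 4: 2,413 × $2 = $4,826. Book value $18,836.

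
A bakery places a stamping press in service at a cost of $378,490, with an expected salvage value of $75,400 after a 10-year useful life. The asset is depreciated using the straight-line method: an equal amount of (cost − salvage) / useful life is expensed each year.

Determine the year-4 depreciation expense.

Depreciable base = $378,490 − $75,400 = $303,090.
Annual expense = $303,090 / 10 = $30,309.

$30,309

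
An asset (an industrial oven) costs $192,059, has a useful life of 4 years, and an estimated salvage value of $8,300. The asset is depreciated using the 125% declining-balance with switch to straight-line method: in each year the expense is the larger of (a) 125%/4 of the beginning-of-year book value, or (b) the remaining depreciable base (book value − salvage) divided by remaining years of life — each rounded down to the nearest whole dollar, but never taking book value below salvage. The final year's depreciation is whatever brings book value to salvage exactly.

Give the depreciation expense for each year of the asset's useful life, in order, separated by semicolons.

$60,018; $41,262; $41,239; $41,240

Depreciable base = $192,059 − $8,300 = $183,759.
Year 1: DB = ⌊$192,059 × 125%/4⌋ = $60,018; SL = ⌊$183,759/4⌋ = $45,939 → take DB $60,018. Book value $132,041.
Year 2: DB = ⌊$132,041 × 125%/4⌋ = $41,262; SL = ⌊$123,741/3⌋ = $41,247 → take DB $41,262. Book value $90,779.
Year 3: DB = ⌊$90,779 × 125%/4⌋ = $28,368; SL = ⌊$82,479/2⌋ = $41,239 → take SL $41,239. Book value $49,540.
Year 4 (final): $49,540 − $8,300 = $41,240. Book value $8,300.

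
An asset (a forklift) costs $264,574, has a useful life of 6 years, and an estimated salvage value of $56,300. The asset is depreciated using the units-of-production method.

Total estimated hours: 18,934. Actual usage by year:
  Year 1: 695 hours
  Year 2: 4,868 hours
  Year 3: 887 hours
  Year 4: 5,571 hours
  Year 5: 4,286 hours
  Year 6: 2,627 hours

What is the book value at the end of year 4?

$132,343

Depreciable base = $264,574 − $56,300 = $208,274.
Rate = $208,274 / 18,934 hours = $11 per hour.
Year 1: 695 × $11 = $7,645. Book value $256,929.
Year 2: 4,868 × $11 = $53,548. Book value $203,381.
Year 3: 887 × $11 = $9,757. Book value $193,624.
Year 4: 5,571 × $11 = $61,281. Book value $132,343.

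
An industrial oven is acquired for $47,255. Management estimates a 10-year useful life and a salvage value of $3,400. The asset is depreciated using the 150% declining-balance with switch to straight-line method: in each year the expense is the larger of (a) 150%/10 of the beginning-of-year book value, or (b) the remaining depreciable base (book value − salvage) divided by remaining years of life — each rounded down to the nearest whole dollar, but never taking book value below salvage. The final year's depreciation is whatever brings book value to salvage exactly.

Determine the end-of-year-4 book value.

Depreciable base = $47,255 − $3,400 = $43,855.
Year 1: DB = ⌊$47,255 × 150%/10⌋ = $7,088; SL = ⌊$43,855/10⌋ = $4,385 → take DB $7,088. Book value $40,167.
Year 2: DB = ⌊$40,167 × 150%/10⌋ = $6,025; SL = ⌊$36,767/9⌋ = $4,085 → take DB $6,025. Book value $34,142.
Year 3: DB = ⌊$34,142 × 150%/10⌋ = $5,121; SL = ⌊$30,742/8⌋ = $3,842 → take DB $5,121. Book value $29,021.
Year 4: DB = ⌊$29,021 × 150%/10⌋ = $4,353; SL = ⌊$25,621/7⌋ = $3,660 → take DB $4,353. Book value $24,668.

$24,668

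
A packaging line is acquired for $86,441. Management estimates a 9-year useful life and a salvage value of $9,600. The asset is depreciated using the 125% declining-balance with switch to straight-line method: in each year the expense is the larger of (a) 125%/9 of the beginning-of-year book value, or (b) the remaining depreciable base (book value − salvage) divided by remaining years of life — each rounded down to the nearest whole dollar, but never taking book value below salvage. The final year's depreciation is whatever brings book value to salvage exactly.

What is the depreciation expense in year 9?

Depreciable base = $86,441 − $9,600 = $76,841.
Year 1: DB = ⌊$86,441 × 125%/9⌋ = $12,005; SL = ⌊$76,841/9⌋ = $8,537 → take DB $12,005. Book value $74,436.
Year 2: DB = ⌊$74,436 × 125%/9⌋ = $10,338; SL = ⌊$64,836/8⌋ = $8,104 → take DB $10,338. Book value $64,098.
Year 3: DB = ⌊$64,098 × 125%/9⌋ = $8,902; SL = ⌊$54,498/7⌋ = $7,785 → take DB $8,902. Book value $55,196.
Year 4: DB = ⌊$55,196 × 125%/9⌋ = $7,666; SL = ⌊$45,596/6⌋ = $7,599 → take DB $7,666. Book value $47,530.
Year 5: DB = ⌊$47,530 × 125%/9⌋ = $6,601; SL = ⌊$37,930/5⌋ = $7,586 → take SL $7,586. Book value $39,944.
Year 6: DB = ⌊$39,944 × 125%/9⌋ = $5,547; SL = ⌊$30,344/4⌋ = $7,586 → take SL $7,586. Book value $32,358.
Year 7: DB = ⌊$32,358 × 125%/9⌋ = $4,494; SL = ⌊$22,758/3⌋ = $7,586 → take SL $7,586. Book value $24,772.
Year 8: DB = ⌊$24,772 × 125%/9⌋ = $3,440; SL = ⌊$15,172/2⌋ = $7,586 → take SL $7,586. Book value $17,186.
Year 9 (final): $17,186 − $9,600 = $7,586. Book value $9,600.

$7,586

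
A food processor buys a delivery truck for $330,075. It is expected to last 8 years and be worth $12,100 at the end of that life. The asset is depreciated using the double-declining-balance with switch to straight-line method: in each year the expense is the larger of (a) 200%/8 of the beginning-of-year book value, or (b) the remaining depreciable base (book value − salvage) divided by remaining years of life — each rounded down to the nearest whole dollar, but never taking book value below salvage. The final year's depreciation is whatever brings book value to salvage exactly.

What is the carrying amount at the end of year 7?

Depreciable base = $330,075 − $12,100 = $317,975.
Year 1: DB = ⌊$330,075 × 200%/8⌋ = $82,518; SL = ⌊$317,975/8⌋ = $39,746 → take DB $82,518. Book value $247,557.
Year 2: DB = ⌊$247,557 × 200%/8⌋ = $61,889; SL = ⌊$235,457/7⌋ = $33,636 → take DB $61,889. Book value $185,668.
Year 3: DB = ⌊$185,668 × 200%/8⌋ = $46,417; SL = ⌊$173,568/6⌋ = $28,928 → take DB $46,417. Book value $139,251.
Year 4: DB = ⌊$139,251 × 200%/8⌋ = $34,812; SL = ⌊$127,151/5⌋ = $25,430 → take DB $34,812. Book value $104,439.
Year 5: DB = ⌊$104,439 × 200%/8⌋ = $26,109; SL = ⌊$92,339/4⌋ = $23,084 → take DB $26,109. Book value $78,330.
Year 6: DB = ⌊$78,330 × 200%/8⌋ = $19,582; SL = ⌊$66,230/3⌋ = $22,076 → take SL $22,076. Book value $56,254.
Year 7: DB = ⌊$56,254 × 200%/8⌋ = $14,063; SL = ⌊$44,154/2⌋ = $22,077 → take SL $22,077. Book value $34,177.

$34,177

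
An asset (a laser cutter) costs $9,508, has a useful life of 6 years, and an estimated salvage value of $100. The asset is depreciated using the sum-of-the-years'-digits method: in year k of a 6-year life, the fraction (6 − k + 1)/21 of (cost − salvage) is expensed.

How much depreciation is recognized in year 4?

Depreciable base = $9,508 − $100 = $9,408.
Sum of the years' digits = 6+5+4+3+2+1 = 21.
Year 1: $9,408 × 6/21 = $2,688. Book value $6,820.
Year 2: $9,408 × 5/21 = $2,240. Book value $4,580.
Year 3: $9,408 × 4/21 = $1,792. Book value $2,788.
Year 4: $9,408 × 3/21 = $1,344. Book value $1,444.

$1,344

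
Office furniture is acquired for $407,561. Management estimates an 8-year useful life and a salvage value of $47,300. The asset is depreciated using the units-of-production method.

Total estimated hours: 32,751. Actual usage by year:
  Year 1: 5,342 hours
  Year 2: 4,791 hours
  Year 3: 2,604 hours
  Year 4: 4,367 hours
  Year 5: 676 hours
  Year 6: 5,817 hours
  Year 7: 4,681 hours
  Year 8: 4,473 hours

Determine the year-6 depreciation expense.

Depreciable base = $407,561 − $47,300 = $360,261.
Rate = $360,261 / 32,751 hours = $11 per hour.
Year 1: 5,342 × $11 = $58,762. Book value $348,799.
Year 2: 4,791 × $11 = $52,701. Book value $296,098.
Year 3: 2,604 × $11 = $28,644. Book value $267,454.
Year 4: 4,367 × $11 = $48,037. Book value $219,417.
Year 5: 676 × $11 = $7,436. Book value $211,981.
Year 6: 5,817 × $11 = $63,987. Book value $147,994.

$63,987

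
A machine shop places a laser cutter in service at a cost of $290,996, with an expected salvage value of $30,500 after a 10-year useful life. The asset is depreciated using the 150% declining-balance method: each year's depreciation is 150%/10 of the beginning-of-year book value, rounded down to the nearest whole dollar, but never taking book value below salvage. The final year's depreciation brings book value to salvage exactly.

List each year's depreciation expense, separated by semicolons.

Depreciable base = $290,996 − $30,500 = $260,496.
Year 1: ⌊$290,996 × 150%/10⌋ = $43,649. Book value $247,347.
Year 2: ⌊$247,347 × 150%/10⌋ = $37,102. Book value $210,245.
Year 3: ⌊$210,245 × 150%/10⌋ = $31,536. Book value $178,709.
Year 4: ⌊$178,709 × 150%/10⌋ = $26,806. Book value $151,903.
Year 5: ⌊$151,903 × 150%/10⌋ = $22,785. Book value $129,118.
Year 6: ⌊$129,118 × 150%/10⌋ = $19,367. Book value $109,751.
Year 7: ⌊$109,751 × 150%/10⌋ = $16,462. Book value $93,289.
Year 8: ⌊$93,289 × 150%/10⌋ = $13,993. Book value $79,296.
Year 9: ⌊$79,296 × 150%/10⌋ = $11,894. Book value $67,402.
Year 10 (final): $67,402 − $30,500 = $36,902. Book value $30,500.

$43,649; $37,102; $31,536; $26,806; $22,785; $19,367; $16,462; $13,993; $11,894; $36,902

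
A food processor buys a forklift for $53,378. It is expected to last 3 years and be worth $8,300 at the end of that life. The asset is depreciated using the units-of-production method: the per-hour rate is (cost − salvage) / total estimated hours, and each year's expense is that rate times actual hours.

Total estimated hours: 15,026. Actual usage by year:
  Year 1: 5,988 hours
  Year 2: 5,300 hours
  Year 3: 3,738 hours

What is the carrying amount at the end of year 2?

$19,514

Depreciable base = $53,378 − $8,300 = $45,078.
Rate = $45,078 / 15,026 hours = $3 per hour.
Year 1: 5,988 × $3 = $17,964. Book value $35,414.
Year 2: 5,300 × $3 = $15,900. Book value $19,514.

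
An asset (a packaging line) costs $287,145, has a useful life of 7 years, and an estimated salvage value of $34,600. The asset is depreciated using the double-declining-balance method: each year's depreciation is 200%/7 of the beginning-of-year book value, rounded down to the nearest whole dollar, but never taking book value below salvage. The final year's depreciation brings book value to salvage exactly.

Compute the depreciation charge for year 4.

Depreciable base = $287,145 − $34,600 = $252,545.
Year 1: ⌊$287,145 × 200%/7⌋ = $82,041. Book value $205,104.
Year 2: ⌊$205,104 × 200%/7⌋ = $58,601. Book value $146,503.
Year 3: ⌊$146,503 × 200%/7⌋ = $41,858. Book value $104,645.
Year 4: ⌊$104,645 × 200%/7⌋ = $29,898. Book value $74,747.

$29,898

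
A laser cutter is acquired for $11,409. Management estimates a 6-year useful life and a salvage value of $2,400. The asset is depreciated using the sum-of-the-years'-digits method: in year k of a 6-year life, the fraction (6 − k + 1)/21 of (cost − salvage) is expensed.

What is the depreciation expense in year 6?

Depreciable base = $11,409 − $2,400 = $9,009.
Sum of the years' digits = 6+5+4+3+2+1 = 21.
Year 1: $9,009 × 6/21 = $2,574. Book value $8,835.
Year 2: $9,009 × 5/21 = $2,145. Book value $6,690.
Year 3: $9,009 × 4/21 = $1,716. Book value $4,974.
Year 4: $9,009 × 3/21 = $1,287. Book value $3,687.
Year 5: $9,009 × 2/21 = $858. Book value $2,829.
Year 6: $9,009 × 1/21 = $429. Book value $2,400.

$429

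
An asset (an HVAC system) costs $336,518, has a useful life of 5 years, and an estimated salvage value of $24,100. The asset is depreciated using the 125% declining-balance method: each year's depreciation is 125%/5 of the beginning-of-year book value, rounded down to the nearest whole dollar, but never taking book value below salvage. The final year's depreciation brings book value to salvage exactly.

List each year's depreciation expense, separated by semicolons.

Depreciable base = $336,518 − $24,100 = $312,418.
Year 1: ⌊$336,518 × 125%/5⌋ = $84,129. Book value $252,389.
Year 2: ⌊$252,389 × 125%/5⌋ = $63,097. Book value $189,292.
Year 3: ⌊$189,292 × 125%/5⌋ = $47,323. Book value $141,969.
Year 4: ⌊$141,969 × 125%/5⌋ = $35,492. Book value $106,477.
Year 5 (final): $106,477 − $24,100 = $82,377. Book value $24,100.

$84,129; $63,097; $47,323; $35,492; $82,377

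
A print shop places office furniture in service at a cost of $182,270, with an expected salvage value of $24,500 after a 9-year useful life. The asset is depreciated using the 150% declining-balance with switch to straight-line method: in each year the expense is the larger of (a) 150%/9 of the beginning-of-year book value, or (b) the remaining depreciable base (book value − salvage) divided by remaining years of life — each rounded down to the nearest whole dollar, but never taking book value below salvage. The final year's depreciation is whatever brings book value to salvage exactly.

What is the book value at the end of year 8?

$36,681

Depreciable base = $182,270 − $24,500 = $157,770.
Year 1: DB = ⌊$182,270 × 150%/9⌋ = $30,378; SL = ⌊$157,770/9⌋ = $17,530 → take DB $30,378. Book value $151,892.
Year 2: DB = ⌊$151,892 × 150%/9⌋ = $25,315; SL = ⌊$127,392/8⌋ = $15,924 → take DB $25,315. Book value $126,577.
Year 3: DB = ⌊$126,577 × 150%/9⌋ = $21,096; SL = ⌊$102,077/7⌋ = $14,582 → take DB $21,096. Book value $105,481.
Year 4: DB = ⌊$105,481 × 150%/9⌋ = $17,580; SL = ⌊$80,981/6⌋ = $13,496 → take DB $17,580. Book value $87,901.
Year 5: DB = ⌊$87,901 × 150%/9⌋ = $14,650; SL = ⌊$63,401/5⌋ = $12,680 → take DB $14,650. Book value $73,251.
Year 6: DB = ⌊$73,251 × 150%/9⌋ = $12,208; SL = ⌊$48,751/4⌋ = $12,187 → take DB $12,208. Book value $61,043.
Year 7: DB = ⌊$61,043 × 150%/9⌋ = $10,173; SL = ⌊$36,543/3⌋ = $12,181 → take SL $12,181. Book value $48,862.
Year 8: DB = ⌊$48,862 × 150%/9⌋ = $8,143; SL = ⌊$24,362/2⌋ = $12,181 → take SL $12,181. Book value $36,681.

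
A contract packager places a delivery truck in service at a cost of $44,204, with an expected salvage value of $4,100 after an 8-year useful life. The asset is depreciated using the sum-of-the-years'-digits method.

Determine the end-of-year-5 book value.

$10,784

Depreciable base = $44,204 − $4,100 = $40,104.
Sum of the years' digits = 8+7+6+5+4+3+2+1 = 36.
Year 1: $40,104 × 8/36 = $8,912. Book value $35,292.
Year 2: $40,104 × 7/36 = $7,798. Book value $27,494.
Year 3: $40,104 × 6/36 = $6,684. Book value $20,810.
Year 4: $40,104 × 5/36 = $5,570. Book value $15,240.
Year 5: $40,104 × 4/36 = $4,456. Book value $10,784.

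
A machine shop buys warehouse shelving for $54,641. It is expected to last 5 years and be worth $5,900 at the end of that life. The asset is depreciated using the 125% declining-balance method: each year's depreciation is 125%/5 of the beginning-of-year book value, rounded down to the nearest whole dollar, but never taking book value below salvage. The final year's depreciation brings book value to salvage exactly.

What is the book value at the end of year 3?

Depreciable base = $54,641 − $5,900 = $48,741.
Year 1: ⌊$54,641 × 125%/5⌋ = $13,660. Book value $40,981.
Year 2: ⌊$40,981 × 125%/5⌋ = $10,245. Book value $30,736.
Year 3: ⌊$30,736 × 125%/5⌋ = $7,684. Book value $23,052.

$23,052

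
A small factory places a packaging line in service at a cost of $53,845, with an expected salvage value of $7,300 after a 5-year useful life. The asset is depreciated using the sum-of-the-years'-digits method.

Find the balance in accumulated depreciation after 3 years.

$37,236

Depreciable base = $53,845 − $7,300 = $46,545.
Sum of the years' digits = 5+4+3+2+1 = 15.
Year 1: $46,545 × 5/15 = $15,515. Book value $38,330.
Year 2: $46,545 × 4/15 = $12,412. Book value $25,918.
Year 3: $46,545 × 3/15 = $9,309. Book value $16,609.
Accumulated through year 3 = $53,845 − $16,609 = $37,236.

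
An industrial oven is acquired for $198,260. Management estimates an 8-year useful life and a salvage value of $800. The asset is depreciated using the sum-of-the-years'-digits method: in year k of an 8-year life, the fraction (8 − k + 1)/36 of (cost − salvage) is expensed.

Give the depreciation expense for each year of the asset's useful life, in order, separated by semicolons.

Depreciable base = $198,260 − $800 = $197,460.
Sum of the years' digits = 8+7+6+5+4+3+2+1 = 36.
Year 1: $197,460 × 8/36 = $43,880. Book value $154,380.
Year 2: $197,460 × 7/36 = $38,395. Book value $115,985.
Year 3: $197,460 × 6/36 = $32,910. Book value $83,075.
Year 4: $197,460 × 5/36 = $27,425. Book value $55,650.
Year 5: $197,460 × 4/36 = $21,940. Book value $33,710.
Year 6: $197,460 × 3/36 = $16,455. Book value $17,255.
Year 7: $197,460 × 2/36 = $10,970. Book value $6,285.
Year 8: $197,460 × 1/36 = $5,485. Book value $800.

$43,880; $38,395; $32,910; $27,425; $21,940; $16,455; $10,970; $5,485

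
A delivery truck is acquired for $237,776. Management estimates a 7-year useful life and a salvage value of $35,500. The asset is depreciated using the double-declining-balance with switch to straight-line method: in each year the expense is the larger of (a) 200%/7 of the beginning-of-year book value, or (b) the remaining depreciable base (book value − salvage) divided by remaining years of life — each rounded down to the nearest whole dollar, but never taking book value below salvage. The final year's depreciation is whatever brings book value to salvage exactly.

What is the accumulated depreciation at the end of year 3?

Depreciable base = $237,776 − $35,500 = $202,276.
Year 1: DB = ⌊$237,776 × 200%/7⌋ = $67,936; SL = ⌊$202,276/7⌋ = $28,896 → take DB $67,936. Book value $169,840.
Year 2: DB = ⌊$169,840 × 200%/7⌋ = $48,525; SL = ⌊$134,340/6⌋ = $22,390 → take DB $48,525. Book value $121,315.
Year 3: DB = ⌊$121,315 × 200%/7⌋ = $34,661; SL = ⌊$85,815/5⌋ = $17,163 → take DB $34,661. Book value $86,654.
Accumulated through year 3 = $237,776 − $86,654 = $151,122.

$151,122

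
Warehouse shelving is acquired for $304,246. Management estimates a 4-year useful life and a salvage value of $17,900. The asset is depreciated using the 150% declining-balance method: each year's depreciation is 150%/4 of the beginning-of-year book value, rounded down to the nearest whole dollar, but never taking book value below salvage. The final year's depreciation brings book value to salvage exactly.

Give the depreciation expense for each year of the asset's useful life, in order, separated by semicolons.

$114,092; $71,307; $44,567; $56,380

Depreciable base = $304,246 − $17,900 = $286,346.
Year 1: ⌊$304,246 × 150%/4⌋ = $114,092. Book value $190,154.
Year 2: ⌊$190,154 × 150%/4⌋ = $71,307. Book value $118,847.
Year 3: ⌊$118,847 × 150%/4⌋ = $44,567. Book value $74,280.
Year 4 (final): $74,280 − $17,900 = $56,380. Book value $17,900.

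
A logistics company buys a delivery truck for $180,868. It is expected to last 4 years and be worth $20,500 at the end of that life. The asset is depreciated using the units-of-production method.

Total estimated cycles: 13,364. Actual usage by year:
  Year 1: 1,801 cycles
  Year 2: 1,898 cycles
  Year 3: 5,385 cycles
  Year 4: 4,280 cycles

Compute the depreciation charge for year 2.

$22,776

Depreciable base = $180,868 − $20,500 = $160,368.
Rate = $160,368 / 13,364 cycles = $12 per cycle.
Year 1: 1,801 × $12 = $21,612. Book value $159,256.
Year 2: 1,898 × $12 = $22,776. Book value $136,480.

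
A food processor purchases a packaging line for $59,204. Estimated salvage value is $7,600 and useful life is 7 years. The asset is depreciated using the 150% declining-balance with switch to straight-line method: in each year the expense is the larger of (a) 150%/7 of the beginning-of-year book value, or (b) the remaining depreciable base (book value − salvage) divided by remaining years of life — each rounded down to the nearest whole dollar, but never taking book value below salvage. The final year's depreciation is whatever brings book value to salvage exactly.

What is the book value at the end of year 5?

$17,577

Depreciable base = $59,204 − $7,600 = $51,604.
Year 1: DB = ⌊$59,204 × 150%/7⌋ = $12,686; SL = ⌊$51,604/7⌋ = $7,372 → take DB $12,686. Book value $46,518.
Year 2: DB = ⌊$46,518 × 150%/7⌋ = $9,968; SL = ⌊$38,918/6⌋ = $6,486 → take DB $9,968. Book value $36,550.
Year 3: DB = ⌊$36,550 × 150%/7⌋ = $7,832; SL = ⌊$28,950/5⌋ = $5,790 → take DB $7,832. Book value $28,718.
Year 4: DB = ⌊$28,718 × 150%/7⌋ = $6,153; SL = ⌊$21,118/4⌋ = $5,279 → take DB $6,153. Book value $22,565.
Year 5: DB = ⌊$22,565 × 150%/7⌋ = $4,835; SL = ⌊$14,965/3⌋ = $4,988 → take SL $4,988. Book value $17,577.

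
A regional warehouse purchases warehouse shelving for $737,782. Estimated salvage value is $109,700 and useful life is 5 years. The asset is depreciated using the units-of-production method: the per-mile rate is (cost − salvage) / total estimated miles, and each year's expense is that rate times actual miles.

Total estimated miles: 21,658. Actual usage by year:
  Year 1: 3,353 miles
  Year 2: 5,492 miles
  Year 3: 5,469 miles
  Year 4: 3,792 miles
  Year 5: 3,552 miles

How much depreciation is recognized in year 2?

Depreciable base = $737,782 − $109,700 = $628,082.
Rate = $628,082 / 21,658 miles = $29 per mile.
Year 1: 3,353 × $29 = $97,237. Book value $640,545.
Year 2: 5,492 × $29 = $159,268. Book value $481,277.

$159,268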